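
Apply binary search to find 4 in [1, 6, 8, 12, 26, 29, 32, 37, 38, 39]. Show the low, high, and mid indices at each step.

Binary search for 4 in [1, 6, 8, 12, 26, 29, 32, 37, 38, 39]:

lo=0, hi=9, mid=4, arr[mid]=26 -> 26 > 4, search left half
lo=0, hi=3, mid=1, arr[mid]=6 -> 6 > 4, search left half
lo=0, hi=0, mid=0, arr[mid]=1 -> 1 < 4, search right half
lo=1 > hi=0, target 4 not found

Binary search determines that 4 is not in the array after 3 comparisons. The search space was exhausted without finding the target.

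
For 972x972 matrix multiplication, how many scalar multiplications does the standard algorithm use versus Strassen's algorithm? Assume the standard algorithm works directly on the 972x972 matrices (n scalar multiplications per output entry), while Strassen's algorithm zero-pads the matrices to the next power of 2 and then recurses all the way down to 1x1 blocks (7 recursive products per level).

Matrix multiplication for 972x972 matrices:

Strassen's algorithm requires power-of-2 dimensions. Pad 972x972 to 1024x1024 (next power of 2).

Standard algorithm: 972^3 = 918330048 multiplications
Strassen's algorithm: 7^(log2(1024)) = 7^10 = 282475249 multiplications
Savings: 918330048 - 282475249 = 635854799 multiplications

Standard: 918330048 multiplications (972^3). Strassen: 282475249 multiplications (7^10, after padding to 1024x1024). Strassen reduces 8 recursive multiplications to 7 at each level.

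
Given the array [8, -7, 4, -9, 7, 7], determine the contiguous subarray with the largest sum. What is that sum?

Using Kadane's algorithm on [8, -7, 4, -9, 7, 7]:

Scanning through the array:
Position 1 (value -7): max_ending_here = 1, max_so_far = 8
Position 2 (value 4): max_ending_here = 5, max_so_far = 8
Position 3 (value -9): max_ending_here = -4, max_so_far = 8
Position 4 (value 7): max_ending_here = 7, max_so_far = 8
Position 5 (value 7): max_ending_here = 14, max_so_far = 14

Maximum subarray: [7, 7]
Maximum sum: 14

The maximum subarray is [7, 7] with sum 14. This subarray runs from index 4 to index 5.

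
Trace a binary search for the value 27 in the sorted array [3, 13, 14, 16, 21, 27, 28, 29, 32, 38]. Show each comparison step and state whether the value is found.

Binary search for 27 in [3, 13, 14, 16, 21, 27, 28, 29, 32, 38]:

lo=0, hi=9, mid=4, arr[mid]=21 -> 21 < 27, search right half
lo=5, hi=9, mid=7, arr[mid]=29 -> 29 > 27, search left half
lo=5, hi=6, mid=5, arr[mid]=27 -> Found target at index 5!

Binary search finds 27 at index 5 after 3 comparisons. The search repeatedly halves the search space by comparing with the middle element.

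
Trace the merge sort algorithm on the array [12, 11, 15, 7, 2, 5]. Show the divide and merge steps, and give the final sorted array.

Merge sort trace:

Split: [12, 11, 15, 7, 2, 5] -> [12, 11, 15] and [7, 2, 5]
  Split: [12, 11, 15] -> [12] and [11, 15]
    Split: [11, 15] -> [11] and [15]
    Merge: [11] + [15] -> [11, 15]
  Merge: [12] + [11, 15] -> [11, 12, 15]
  Split: [7, 2, 5] -> [7] and [2, 5]
    Split: [2, 5] -> [2] and [5]
    Merge: [2] + [5] -> [2, 5]
  Merge: [7] + [2, 5] -> [2, 5, 7]
Merge: [11, 12, 15] + [2, 5, 7] -> [2, 5, 7, 11, 12, 15]

Final sorted array: [2, 5, 7, 11, 12, 15]

The merge sort proceeds by recursively splitting the array and merging sorted halves.
After all merges, the sorted array is [2, 5, 7, 11, 12, 15].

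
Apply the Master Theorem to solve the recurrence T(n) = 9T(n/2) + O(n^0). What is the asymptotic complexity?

Master Theorem for T(n) = 9T(n/2) + O(n^0):

a = 9, b = 2, c = 0
log_b(a) = log_2(9) = 3.1699

Case 1: c = 0 < log_2(9) = 3.1699
T(n) = O(n^(log_2 9))

For T(n) = 9T(n/2) + O(n^0): log_2(9) = 3.1699. This is Case 1 of the Master Theorem (c < log_b(a), work dominated by leaves), giving O(n^(log_2 9)).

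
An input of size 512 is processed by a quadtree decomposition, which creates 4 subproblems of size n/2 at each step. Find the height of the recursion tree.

For divide and conquer with division factor 2:

Problem sizes at each level:
Level 0: 512
Level 1: 256
Level 2: 128
Level 3: 64
Level 4: 32
Level 5: 16
Level 6: 8
Level 7: 4
Level 8: 2
Level 9: 1

The root is level 0 and the size-1 base case is level 9 (the tree spans levels 0 through 9, i.e. 10 levels counting the root), so the depth is the number of divisions: log_2(512) = 9

The recursion tree depth is log_2(512) = 9. At each level, the problem size is divided by 2, so it takes 9 divisions to reduce to a base case of size 1. The algorithm makes 4 recursive calls at each level.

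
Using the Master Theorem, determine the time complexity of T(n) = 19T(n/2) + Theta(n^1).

Master Theorem for T(n) = 19T(n/2) + O(n^1):

a = 19, b = 2, c = 1
log_b(a) = log_2(19) = 4.2479

Case 1: c = 1 < log_2(19) = 4.2479
T(n) = O(n^(log_2 19))

For T(n) = 19T(n/2) + O(n^1): log_2(19) = 4.2479. This is Case 1 of the Master Theorem (c < log_b(a), work dominated by leaves), giving O(n^(log_2 19)).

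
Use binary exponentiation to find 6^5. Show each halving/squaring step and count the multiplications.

Computing 6^5 by squaring (build up from 6^1; each line after the first costs one multiplication):

6^1 = 6
6^2 = (6^1)^2 = 6^2 = 36
6^4 = (6^2)^2 = 36^2 = 1296
6^5 = 6 * 6^4 = 6 * 1296 = 7776

Result: 7776
Multiplications needed: 3 (3 lines after 6^1)

6^5 = 7776. Using exponentiation by squaring, this requires 3 multiplications. The key idea: if the exponent is even, square the half-power; if odd, multiply by the base once.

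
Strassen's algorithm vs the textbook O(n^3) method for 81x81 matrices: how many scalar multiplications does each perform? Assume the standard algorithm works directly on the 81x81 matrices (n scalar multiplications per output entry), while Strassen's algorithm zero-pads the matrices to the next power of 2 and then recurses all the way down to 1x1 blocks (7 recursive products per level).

Matrix multiplication for 81x81 matrices:

Strassen's algorithm requires power-of-2 dimensions. Pad 81x81 to 128x128 (next power of 2).

Standard algorithm: 81^3 = 531441 multiplications
Strassen's algorithm: 7^(log2(128)) = 7^7 = 823543 multiplications
Difference: 531441 - 823543 = -292102 (Strassen uses MORE here due to padding overhead — for small or just-over-power-of-2 n, padding can outweigh the per-level savings)

Standard: 531441 multiplications (81^3). Strassen: 823543 multiplications (7^7, after padding to 128x128). Strassen reduces 8 recursive multiplications to 7 at each level.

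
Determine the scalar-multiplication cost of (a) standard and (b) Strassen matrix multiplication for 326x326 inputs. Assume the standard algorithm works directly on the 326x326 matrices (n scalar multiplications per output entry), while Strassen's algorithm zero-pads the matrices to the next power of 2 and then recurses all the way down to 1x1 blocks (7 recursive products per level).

Matrix multiplication for 326x326 matrices:

Strassen's algorithm requires power-of-2 dimensions. Pad 326x326 to 512x512 (next power of 2).

Standard algorithm: 326^3 = 34645976 multiplications
Strassen's algorithm: 7^(log2(512)) = 7^9 = 40353607 multiplications
Difference: 34645976 - 40353607 = -5707631 (Strassen uses MORE here due to padding overhead — for small or just-over-power-of-2 n, padding can outweigh the per-level savings)

Standard: 34645976 multiplications (326^3). Strassen: 40353607 multiplications (7^9, after padding to 512x512). Strassen reduces 8 recursive multiplications to 7 at each level.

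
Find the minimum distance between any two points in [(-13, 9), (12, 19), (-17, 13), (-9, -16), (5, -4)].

Computing all pairwise distances among 5 points:

d((-13, 9), (12, 19)) = 26.9258
d((-13, 9), (-17, 13)) = 5.6569 <-- minimum
d((-13, 9), (-9, -16)) = 25.318
d((-13, 9), (5, -4)) = 22.2036
d((12, 19), (-17, 13)) = 29.6142
d((12, 19), (-9, -16)) = 40.8167
d((12, 19), (5, -4)) = 24.0416
d((-17, 13), (-9, -16)) = 30.0832
d((-17, 13), (5, -4)) = 27.8029
d((-9, -16), (5, -4)) = 18.4391

Closest pair: (-13, 9) and (-17, 13) with distance 5.6569

The closest pair is (-13, 9) and (-17, 13) with Euclidean distance 5.6569. For 5 points, brute-force pairwise comparison is shown above. For large n, the divide-and-conquer algorithm (sort by x, recurse on halves, check the dividing strip) achieves O(n log n).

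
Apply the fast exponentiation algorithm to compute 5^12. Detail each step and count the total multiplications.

Computing 5^12 by squaring (build up from 5^1; each line after the first costs one multiplication):

5^1 = 5
5^2 = (5^1)^2 = 5^2 = 25
5^3 = 5 * 5^2 = 5 * 25 = 125
5^6 = (5^3)^2 = 125^2 = 15625
5^12 = (5^6)^2 = 15625^2 = 244140625

Result: 244140625
Multiplications needed: 4 (4 lines after 5^1)

5^12 = 244140625. Using exponentiation by squaring, this requires 4 multiplications. The key idea: if the exponent is even, square the half-power; if odd, multiply by the base once.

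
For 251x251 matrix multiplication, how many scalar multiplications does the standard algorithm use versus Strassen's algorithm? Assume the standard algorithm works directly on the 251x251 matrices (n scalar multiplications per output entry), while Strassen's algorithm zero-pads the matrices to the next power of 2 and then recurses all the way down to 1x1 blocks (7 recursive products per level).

Matrix multiplication for 251x251 matrices:

Strassen's algorithm requires power-of-2 dimensions. Pad 251x251 to 256x256 (next power of 2).

Standard algorithm: 251^3 = 15813251 multiplications
Strassen's algorithm: 7^(log2(256)) = 7^8 = 5764801 multiplications
Savings: 15813251 - 5764801 = 10048450 multiplications

Standard: 15813251 multiplications (251^3). Strassen: 5764801 multiplications (7^8, after padding to 256x256). Strassen reduces 8 recursive multiplications to 7 at each level.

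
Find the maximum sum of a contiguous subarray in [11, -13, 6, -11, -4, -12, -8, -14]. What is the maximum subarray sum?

Using Kadane's algorithm on [11, -13, 6, -11, -4, -12, -8, -14]:

Scanning through the array:
Position 1 (value -13): max_ending_here = -2, max_so_far = 11
Position 2 (value 6): max_ending_here = 6, max_so_far = 11
Position 3 (value -11): max_ending_here = -5, max_so_far = 11
Position 4 (value -4): max_ending_here = -4, max_so_far = 11
Position 5 (value -12): max_ending_here = -12, max_so_far = 11
Position 6 (value -8): max_ending_here = -8, max_so_far = 11
Position 7 (value -14): max_ending_here = -14, max_so_far = 11

Maximum subarray: [11]
Maximum sum: 11

The maximum subarray is [11] with sum 11. This subarray runs from index 0 to index 0.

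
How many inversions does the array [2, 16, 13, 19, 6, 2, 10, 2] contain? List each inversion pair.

Finding inversions in [2, 16, 13, 19, 6, 2, 10, 2]:

(1, 2): arr[1]=16 > arr[2]=13
(1, 4): arr[1]=16 > arr[4]=6
(1, 5): arr[1]=16 > arr[5]=2
(1, 6): arr[1]=16 > arr[6]=10
(1, 7): arr[1]=16 > arr[7]=2
(2, 4): arr[2]=13 > arr[4]=6
(2, 5): arr[2]=13 > arr[5]=2
(2, 6): arr[2]=13 > arr[6]=10
(2, 7): arr[2]=13 > arr[7]=2
(3, 4): arr[3]=19 > arr[4]=6
(3, 5): arr[3]=19 > arr[5]=2
(3, 6): arr[3]=19 > arr[6]=10
(3, 7): arr[3]=19 > arr[7]=2
(4, 5): arr[4]=6 > arr[5]=2
(4, 7): arr[4]=6 > arr[7]=2
(6, 7): arr[6]=10 > arr[7]=2

Total inversions: 16

The array has 16 inversion(s): (1,2), (1,4), (1,5), (1,6), (1,7), (2,4), (2,5), (2,6), (2,7), (3,4), (3,5), (3,6), (3,7), (4,5), (4,7), (6,7). Each pair (i,j) satisfies i < j and arr[i] > arr[j].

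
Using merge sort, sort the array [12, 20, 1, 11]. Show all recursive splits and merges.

Merge sort trace:

Split: [12, 20, 1, 11] -> [12, 20] and [1, 11]
  Split: [12, 20] -> [12] and [20]
  Merge: [12] + [20] -> [12, 20]
  Split: [1, 11] -> [1] and [11]
  Merge: [1] + [11] -> [1, 11]
Merge: [12, 20] + [1, 11] -> [1, 11, 12, 20]

Final sorted array: [1, 11, 12, 20]

The merge sort proceeds by recursively splitting the array and merging sorted halves.
After all merges, the sorted array is [1, 11, 12, 20].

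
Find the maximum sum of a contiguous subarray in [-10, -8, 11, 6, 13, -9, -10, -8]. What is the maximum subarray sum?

Using Kadane's algorithm on [-10, -8, 11, 6, 13, -9, -10, -8]:

Scanning through the array:
Position 1 (value -8): max_ending_here = -8, max_so_far = -8
Position 2 (value 11): max_ending_here = 11, max_so_far = 11
Position 3 (value 6): max_ending_here = 17, max_so_far = 17
Position 4 (value 13): max_ending_here = 30, max_so_far = 30
Position 5 (value -9): max_ending_here = 21, max_so_far = 30
Position 6 (value -10): max_ending_here = 11, max_so_far = 30
Position 7 (value -8): max_ending_here = 3, max_so_far = 30

Maximum subarray: [11, 6, 13]
Maximum sum: 30

The maximum subarray is [11, 6, 13] with sum 30. This subarray runs from index 2 to index 4.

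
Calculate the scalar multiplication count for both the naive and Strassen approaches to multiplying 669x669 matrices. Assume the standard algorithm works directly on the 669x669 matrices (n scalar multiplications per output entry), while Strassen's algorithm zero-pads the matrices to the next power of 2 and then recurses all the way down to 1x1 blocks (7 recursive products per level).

Matrix multiplication for 669x669 matrices:

Strassen's algorithm requires power-of-2 dimensions. Pad 669x669 to 1024x1024 (next power of 2).

Standard algorithm: 669^3 = 299418309 multiplications
Strassen's algorithm: 7^(log2(1024)) = 7^10 = 282475249 multiplications
Savings: 299418309 - 282475249 = 16943060 multiplications

Standard: 299418309 multiplications (669^3). Strassen: 282475249 multiplications (7^10, after padding to 1024x1024). Strassen reduces 8 recursive multiplications to 7 at each level.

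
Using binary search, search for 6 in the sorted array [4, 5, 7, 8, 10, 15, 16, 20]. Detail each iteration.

Binary search for 6 in [4, 5, 7, 8, 10, 15, 16, 20]:

lo=0, hi=7, mid=3, arr[mid]=8 -> 8 > 6, search left half
lo=0, hi=2, mid=1, arr[mid]=5 -> 5 < 6, search right half
lo=2, hi=2, mid=2, arr[mid]=7 -> 7 > 6, search left half
lo=2 > hi=1, target 6 not found

Binary search determines that 6 is not in the array after 3 comparisons. The search space was exhausted without finding the target.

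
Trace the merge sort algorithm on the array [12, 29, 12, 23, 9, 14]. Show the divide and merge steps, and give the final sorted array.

Merge sort trace:

Split: [12, 29, 12, 23, 9, 14] -> [12, 29, 12] and [23, 9, 14]
  Split: [12, 29, 12] -> [12] and [29, 12]
    Split: [29, 12] -> [29] and [12]
    Merge: [29] + [12] -> [12, 29]
  Merge: [12] + [12, 29] -> [12, 12, 29]
  Split: [23, 9, 14] -> [23] and [9, 14]
    Split: [9, 14] -> [9] and [14]
    Merge: [9] + [14] -> [9, 14]
  Merge: [23] + [9, 14] -> [9, 14, 23]
Merge: [12, 12, 29] + [9, 14, 23] -> [9, 12, 12, 14, 23, 29]

Final sorted array: [9, 12, 12, 14, 23, 29]

The merge sort proceeds by recursively splitting the array and merging sorted halves.
After all merges, the sorted array is [9, 12, 12, 14, 23, 29].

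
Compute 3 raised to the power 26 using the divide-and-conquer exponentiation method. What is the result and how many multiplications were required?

Computing 3^26 by squaring (build up from 3^1; each line after the first costs one multiplication):

3^1 = 3
3^2 = (3^1)^2 = 3^2 = 9
3^3 = 3 * 3^2 = 3 * 9 = 27
3^6 = (3^3)^2 = 27^2 = 729
3^12 = (3^6)^2 = 729^2 = 531441
3^13 = 3 * 3^12 = 3 * 531441 = 1594323
3^26 = (3^13)^2 = 1594323^2 = 2541865828329

Result: 2541865828329
Multiplications needed: 6 (6 lines after 3^1)

3^26 = 2541865828329. Using exponentiation by squaring, this requires 6 multiplications. The key idea: if the exponent is even, square the half-power; if odd, multiply by the base once.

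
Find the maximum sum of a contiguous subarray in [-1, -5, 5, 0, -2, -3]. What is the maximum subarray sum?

Using Kadane's algorithm on [-1, -5, 5, 0, -2, -3]:

Scanning through the array:
Position 1 (value -5): max_ending_here = -5, max_so_far = -1
Position 2 (value 5): max_ending_here = 5, max_so_far = 5
Position 3 (value 0): max_ending_here = 5, max_so_far = 5
Position 4 (value -2): max_ending_here = 3, max_so_far = 5
Position 5 (value -3): max_ending_here = 0, max_so_far = 5

Maximum subarray: [5]
Maximum sum: 5

The maximum subarray is [5] with sum 5. This subarray runs from index 2 to index 2.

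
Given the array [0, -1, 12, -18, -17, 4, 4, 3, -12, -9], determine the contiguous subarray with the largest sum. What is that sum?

Using Kadane's algorithm on [0, -1, 12, -18, -17, 4, 4, 3, -12, -9]:

Scanning through the array:
Position 1 (value -1): max_ending_here = -1, max_so_far = 0
Position 2 (value 12): max_ending_here = 12, max_so_far = 12
Position 3 (value -18): max_ending_here = -6, max_so_far = 12
Position 4 (value -17): max_ending_here = -17, max_so_far = 12
Position 5 (value 4): max_ending_here = 4, max_so_far = 12
Position 6 (value 4): max_ending_here = 8, max_so_far = 12
Position 7 (value 3): max_ending_here = 11, max_so_far = 12
Position 8 (value -12): max_ending_here = -1, max_so_far = 12
Position 9 (value -9): max_ending_here = -9, max_so_far = 12

Maximum subarray: [12]
Maximum sum: 12

The maximum subarray is [12] with sum 12. This subarray runs from index 2 to index 2.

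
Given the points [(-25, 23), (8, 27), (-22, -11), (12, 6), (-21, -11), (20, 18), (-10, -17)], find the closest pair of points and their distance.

Computing all pairwise distances among 7 points:

d((-25, 23), (8, 27)) = 33.2415
d((-25, 23), (-22, -11)) = 34.1321
d((-25, 23), (12, 6)) = 40.7185
d((-25, 23), (-21, -11)) = 34.2345
d((-25, 23), (20, 18)) = 45.2769
d((-25, 23), (-10, -17)) = 42.72
d((8, 27), (-22, -11)) = 48.4149
d((8, 27), (12, 6)) = 21.3776
d((8, 27), (-21, -11)) = 47.8017
d((8, 27), (20, 18)) = 15.0
d((8, 27), (-10, -17)) = 47.5395
d((-22, -11), (12, 6)) = 38.0132
d((-22, -11), (-21, -11)) = 1.0 <-- minimum
d((-22, -11), (20, 18)) = 51.0392
d((-22, -11), (-10, -17)) = 13.4164
d((12, 6), (-21, -11)) = 37.1214
d((12, 6), (20, 18)) = 14.4222
d((12, 6), (-10, -17)) = 31.8277
d((-21, -11), (20, 18)) = 50.2195
d((-21, -11), (-10, -17)) = 12.53
d((20, 18), (-10, -17)) = 46.0977

Closest pair: (-22, -11) and (-21, -11) with distance 1.0

The closest pair is (-22, -11) and (-21, -11) with Euclidean distance 1.0. For 7 points, brute-force pairwise comparison is shown above. For large n, the divide-and-conquer algorithm (sort by x, recurse on halves, check the dividing strip) achieves O(n log n).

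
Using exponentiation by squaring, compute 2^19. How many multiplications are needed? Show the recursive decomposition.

Computing 2^19 by squaring (build up from 2^1; each line after the first costs one multiplication):

2^1 = 2
2^2 = (2^1)^2 = 2^2 = 4
2^4 = (2^2)^2 = 4^2 = 16
2^8 = (2^4)^2 = 16^2 = 256
2^9 = 2 * 2^8 = 2 * 256 = 512
2^18 = (2^9)^2 = 512^2 = 262144
2^19 = 2 * 2^18 = 2 * 262144 = 524288

Result: 524288
Multiplications needed: 6 (6 lines after 2^1)

2^19 = 524288. Using exponentiation by squaring, this requires 6 multiplications. The key idea: if the exponent is even, square the half-power; if odd, multiply by the base once.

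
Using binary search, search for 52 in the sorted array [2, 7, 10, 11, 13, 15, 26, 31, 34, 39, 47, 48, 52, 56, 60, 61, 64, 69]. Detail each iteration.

Binary search for 52 in [2, 7, 10, 11, 13, 15, 26, 31, 34, 39, 47, 48, 52, 56, 60, 61, 64, 69]:

lo=0, hi=17, mid=8, arr[mid]=34 -> 34 < 52, search right half
lo=9, hi=17, mid=13, arr[mid]=56 -> 56 > 52, search left half
lo=9, hi=12, mid=10, arr[mid]=47 -> 47 < 52, search right half
lo=11, hi=12, mid=11, arr[mid]=48 -> 48 < 52, search right half
lo=12, hi=12, mid=12, arr[mid]=52 -> Found target at index 12!

Binary search finds 52 at index 12 after 5 comparisons. The search repeatedly halves the search space by comparing with the middle element.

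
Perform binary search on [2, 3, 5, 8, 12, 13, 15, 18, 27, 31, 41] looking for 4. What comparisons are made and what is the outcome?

Binary search for 4 in [2, 3, 5, 8, 12, 13, 15, 18, 27, 31, 41]:

lo=0, hi=10, mid=5, arr[mid]=13 -> 13 > 4, search left half
lo=0, hi=4, mid=2, arr[mid]=5 -> 5 > 4, search left half
lo=0, hi=1, mid=0, arr[mid]=2 -> 2 < 4, search right half
lo=1, hi=1, mid=1, arr[mid]=3 -> 3 < 4, search right half
lo=2 > hi=1, target 4 not found

Binary search determines that 4 is not in the array after 4 comparisons. The search space was exhausted without finding the target.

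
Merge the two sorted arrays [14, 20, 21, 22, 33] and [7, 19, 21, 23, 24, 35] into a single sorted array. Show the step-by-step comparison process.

Merging process:

Compare 14 vs 7: take 7 from right. Merged: [7]
Compare 14 vs 19: take 14 from left. Merged: [7, 14]
Compare 20 vs 19: take 19 from right. Merged: [7, 14, 19]
Compare 20 vs 21: take 20 from left. Merged: [7, 14, 19, 20]
Compare 21 vs 21: take 21 from left. Merged: [7, 14, 19, 20, 21]
Compare 22 vs 21: take 21 from right. Merged: [7, 14, 19, 20, 21, 21]
Compare 22 vs 23: take 22 from left. Merged: [7, 14, 19, 20, 21, 21, 22]
Compare 33 vs 23: take 23 from right. Merged: [7, 14, 19, 20, 21, 21, 22, 23]
Compare 33 vs 24: take 24 from right. Merged: [7, 14, 19, 20, 21, 21, 22, 23, 24]
Compare 33 vs 35: take 33 from left. Merged: [7, 14, 19, 20, 21, 21, 22, 23, 24, 33]
Append remaining from right: [35]. Merged: [7, 14, 19, 20, 21, 21, 22, 23, 24, 33, 35]

Final merged array: [7, 14, 19, 20, 21, 21, 22, 23, 24, 33, 35]
Total comparisons: 10

The merged array is [7, 14, 19, 20, 21, 21, 22, 23, 24, 33, 35], requiring 10 comparisons. The merge step runs in O(n) time where n is the total number of elements.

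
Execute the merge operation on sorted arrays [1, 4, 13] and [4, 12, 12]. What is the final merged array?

Merging process:

Compare 1 vs 4: take 1 from left. Merged: [1]
Compare 4 vs 4: take 4 from left. Merged: [1, 4]
Compare 13 vs 4: take 4 from right. Merged: [1, 4, 4]
Compare 13 vs 12: take 12 from right. Merged: [1, 4, 4, 12]
Compare 13 vs 12: take 12 from right. Merged: [1, 4, 4, 12, 12]
Append remaining from left: [13]. Merged: [1, 4, 4, 12, 12, 13]

Final merged array: [1, 4, 4, 12, 12, 13]
Total comparisons: 5

The merged array is [1, 4, 4, 12, 12, 13], requiring 5 comparisons. The merge step runs in O(n) time where n is the total number of elements.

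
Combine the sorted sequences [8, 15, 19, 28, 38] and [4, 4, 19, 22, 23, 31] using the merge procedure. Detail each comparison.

Merging process:

Compare 8 vs 4: take 4 from right. Merged: [4]
Compare 8 vs 4: take 4 from right. Merged: [4, 4]
Compare 8 vs 19: take 8 from left. Merged: [4, 4, 8]
Compare 15 vs 19: take 15 from left. Merged: [4, 4, 8, 15]
Compare 19 vs 19: take 19 from left. Merged: [4, 4, 8, 15, 19]
Compare 28 vs 19: take 19 from right. Merged: [4, 4, 8, 15, 19, 19]
Compare 28 vs 22: take 22 from right. Merged: [4, 4, 8, 15, 19, 19, 22]
Compare 28 vs 23: take 23 from right. Merged: [4, 4, 8, 15, 19, 19, 22, 23]
Compare 28 vs 31: take 28 from left. Merged: [4, 4, 8, 15, 19, 19, 22, 23, 28]
Compare 38 vs 31: take 31 from right. Merged: [4, 4, 8, 15, 19, 19, 22, 23, 28, 31]
Append remaining from left: [38]. Merged: [4, 4, 8, 15, 19, 19, 22, 23, 28, 31, 38]

Final merged array: [4, 4, 8, 15, 19, 19, 22, 23, 28, 31, 38]
Total comparisons: 10

The merged array is [4, 4, 8, 15, 19, 19, 22, 23, 28, 31, 38], requiring 10 comparisons. The merge step runs in O(n) time where n is the total number of elements.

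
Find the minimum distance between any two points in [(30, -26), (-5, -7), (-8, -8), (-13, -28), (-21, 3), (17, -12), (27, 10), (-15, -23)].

Computing all pairwise distances among 8 points:

d((30, -26), (-5, -7)) = 39.8246
d((30, -26), (-8, -8)) = 42.0476
d((30, -26), (-13, -28)) = 43.0465
d((30, -26), (-21, 3)) = 58.6686
d((30, -26), (17, -12)) = 19.105
d((30, -26), (27, 10)) = 36.1248
d((30, -26), (-15, -23)) = 45.0999
d((-5, -7), (-8, -8)) = 3.1623 <-- minimum
d((-5, -7), (-13, -28)) = 22.4722
d((-5, -7), (-21, 3)) = 18.868
d((-5, -7), (17, -12)) = 22.561
d((-5, -7), (27, 10)) = 36.2353
d((-5, -7), (-15, -23)) = 18.868
d((-8, -8), (-13, -28)) = 20.6155
d((-8, -8), (-21, 3)) = 17.0294
d((-8, -8), (17, -12)) = 25.318
d((-8, -8), (27, 10)) = 39.3573
d((-8, -8), (-15, -23)) = 16.5529
d((-13, -28), (-21, 3)) = 32.0156
d((-13, -28), (17, -12)) = 34.0
d((-13, -28), (27, 10)) = 55.1725
d((-13, -28), (-15, -23)) = 5.3852
d((-21, 3), (17, -12)) = 40.8534
d((-21, 3), (27, 10)) = 48.5077
d((-21, 3), (-15, -23)) = 26.6833
d((17, -12), (27, 10)) = 24.1661
d((17, -12), (-15, -23)) = 33.8378
d((27, 10), (-15, -23)) = 53.4135

Closest pair: (-5, -7) and (-8, -8) with distance 3.1623

The closest pair is (-5, -7) and (-8, -8) with Euclidean distance 3.1623. For 8 points, brute-force pairwise comparison is shown above. For large n, the divide-and-conquer algorithm (sort by x, recurse on halves, check the dividing strip) achieves O(n log n).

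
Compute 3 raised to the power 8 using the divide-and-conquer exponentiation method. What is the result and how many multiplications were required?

Computing 3^8 by squaring (build up from 3^1; each line after the first costs one multiplication):

3^1 = 3
3^2 = (3^1)^2 = 3^2 = 9
3^4 = (3^2)^2 = 9^2 = 81
3^8 = (3^4)^2 = 81^2 = 6561

Result: 6561
Multiplications needed: 3 (3 lines after 3^1)

3^8 = 6561. Using exponentiation by squaring, this requires 3 multiplications. The key idea: if the exponent is even, square the half-power; if odd, multiply by the base once.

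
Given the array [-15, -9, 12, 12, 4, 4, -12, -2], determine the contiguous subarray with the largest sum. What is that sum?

Using Kadane's algorithm on [-15, -9, 12, 12, 4, 4, -12, -2]:

Scanning through the array:
Position 1 (value -9): max_ending_here = -9, max_so_far = -9
Position 2 (value 12): max_ending_here = 12, max_so_far = 12
Position 3 (value 12): max_ending_here = 24, max_so_far = 24
Position 4 (value 4): max_ending_here = 28, max_so_far = 28
Position 5 (value 4): max_ending_here = 32, max_so_far = 32
Position 6 (value -12): max_ending_here = 20, max_so_far = 32
Position 7 (value -2): max_ending_here = 18, max_so_far = 32

Maximum subarray: [12, 12, 4, 4]
Maximum sum: 32

The maximum subarray is [12, 12, 4, 4] with sum 32. This subarray runs from index 2 to index 5.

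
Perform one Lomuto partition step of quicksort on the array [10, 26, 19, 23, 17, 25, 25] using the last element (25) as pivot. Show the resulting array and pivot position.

Lomuto partition with pivot = 25:

Initial array: [10, 26, 19, 23, 17, 25, 25]

arr[0]=10 <= 25: swap with position 0, array becomes [10, 26, 19, 23, 17, 25, 25]
arr[1]=26 > 25: no swap
arr[2]=19 <= 25: swap with position 1, array becomes [10, 19, 26, 23, 17, 25, 25]
arr[3]=23 <= 25: swap with position 2, array becomes [10, 19, 23, 26, 17, 25, 25]
arr[4]=17 <= 25: swap with position 3, array becomes [10, 19, 23, 17, 26, 25, 25]
arr[5]=25 <= 25: swap with position 4, array becomes [10, 19, 23, 17, 25, 26, 25]

Place pivot at position 5: [10, 19, 23, 17, 25, 25, 26]
Pivot position: 5

After partitioning with pivot 25, the array becomes [10, 19, 23, 17, 25, 25, 26]. The pivot is placed at index 5. All elements to the left of the pivot are <= 25, and all elements to the right are > 25.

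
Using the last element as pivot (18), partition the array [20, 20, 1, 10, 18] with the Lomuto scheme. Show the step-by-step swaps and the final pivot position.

Lomuto partition with pivot = 18:

Initial array: [20, 20, 1, 10, 18]

arr[0]=20 > 18: no swap
arr[1]=20 > 18: no swap
arr[2]=1 <= 18: swap with position 0, array becomes [1, 20, 20, 10, 18]
arr[3]=10 <= 18: swap with position 1, array becomes [1, 10, 20, 20, 18]

Place pivot at position 2: [1, 10, 18, 20, 20]
Pivot position: 2

After partitioning with pivot 18, the array becomes [1, 10, 18, 20, 20]. The pivot is placed at index 2. All elements to the left of the pivot are <= 18, and all elements to the right are > 18.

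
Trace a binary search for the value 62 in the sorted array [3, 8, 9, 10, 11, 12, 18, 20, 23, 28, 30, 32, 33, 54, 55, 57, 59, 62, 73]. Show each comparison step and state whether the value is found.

Binary search for 62 in [3, 8, 9, 10, 11, 12, 18, 20, 23, 28, 30, 32, 33, 54, 55, 57, 59, 62, 73]:

lo=0, hi=18, mid=9, arr[mid]=28 -> 28 < 62, search right half
lo=10, hi=18, mid=14, arr[mid]=55 -> 55 < 62, search right half
lo=15, hi=18, mid=16, arr[mid]=59 -> 59 < 62, search right half
lo=17, hi=18, mid=17, arr[mid]=62 -> Found target at index 17!

Binary search finds 62 at index 17 after 4 comparisons. The search repeatedly halves the search space by comparing with the middle element.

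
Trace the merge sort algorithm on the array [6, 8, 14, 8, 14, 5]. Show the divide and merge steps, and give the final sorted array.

Merge sort trace:

Split: [6, 8, 14, 8, 14, 5] -> [6, 8, 14] and [8, 14, 5]
  Split: [6, 8, 14] -> [6] and [8, 14]
    Split: [8, 14] -> [8] and [14]
    Merge: [8] + [14] -> [8, 14]
  Merge: [6] + [8, 14] -> [6, 8, 14]
  Split: [8, 14, 5] -> [8] and [14, 5]
    Split: [14, 5] -> [14] and [5]
    Merge: [14] + [5] -> [5, 14]
  Merge: [8] + [5, 14] -> [5, 8, 14]
Merge: [6, 8, 14] + [5, 8, 14] -> [5, 6, 8, 8, 14, 14]

Final sorted array: [5, 6, 8, 8, 14, 14]

The merge sort proceeds by recursively splitting the array and merging sorted halves.
After all merges, the sorted array is [5, 6, 8, 8, 14, 14].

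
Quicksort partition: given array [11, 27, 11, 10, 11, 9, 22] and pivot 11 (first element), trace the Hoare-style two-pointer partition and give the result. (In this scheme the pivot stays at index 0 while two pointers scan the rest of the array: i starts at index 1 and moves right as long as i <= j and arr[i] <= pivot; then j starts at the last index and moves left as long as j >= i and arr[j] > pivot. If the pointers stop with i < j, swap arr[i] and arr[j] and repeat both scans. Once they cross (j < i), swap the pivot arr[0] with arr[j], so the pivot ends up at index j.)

Hoare-style two-pointer partition with pivot = 11:

Initial array: [11, 27, 11, 10, 11, 9, 22]

Pointers start at i = 1, j = 6.
i stops at index 1 (arr[1]=27 > 11), j stops at index 5 (arr[5]=9 <= 11): swap arr[1] and arr[5], array becomes [11, 9, 11, 10, 11, 27, 22]
i ends at 5, j ends at 4: the pointers have crossed (j < i), so scanning stops.

Swap pivot arr[0] with arr[4] to place pivot at position 4: [11, 9, 11, 10, 11, 27, 22]
Pivot position: 4

After partitioning with pivot 11, the array becomes [11, 9, 11, 10, 11, 27, 22]. The pivot is placed at index 4. All elements to the left of the pivot are <= 11, and all elements to the right are > 11.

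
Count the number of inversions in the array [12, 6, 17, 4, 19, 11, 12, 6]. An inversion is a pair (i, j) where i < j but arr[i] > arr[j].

Finding inversions in [12, 6, 17, 4, 19, 11, 12, 6]:

(0, 1): arr[0]=12 > arr[1]=6
(0, 3): arr[0]=12 > arr[3]=4
(0, 5): arr[0]=12 > arr[5]=11
(0, 7): arr[0]=12 > arr[7]=6
(1, 3): arr[1]=6 > arr[3]=4
(2, 3): arr[2]=17 > arr[3]=4
(2, 5): arr[2]=17 > arr[5]=11
(2, 6): arr[2]=17 > arr[6]=12
(2, 7): arr[2]=17 > arr[7]=6
(4, 5): arr[4]=19 > arr[5]=11
(4, 6): arr[4]=19 > arr[6]=12
(4, 7): arr[4]=19 > arr[7]=6
(5, 7): arr[5]=11 > arr[7]=6
(6, 7): arr[6]=12 > arr[7]=6

Total inversions: 14

The array has 14 inversion(s): (0,1), (0,3), (0,5), (0,7), (1,3), (2,3), (2,5), (2,6), (2,7), (4,5), (4,6), (4,7), (5,7), (6,7). Each pair (i,j) satisfies i < j and arr[i] > arr[j].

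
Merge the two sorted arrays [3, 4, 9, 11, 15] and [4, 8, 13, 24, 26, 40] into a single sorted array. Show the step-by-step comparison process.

Merging process:

Compare 3 vs 4: take 3 from left. Merged: [3]
Compare 4 vs 4: take 4 from left. Merged: [3, 4]
Compare 9 vs 4: take 4 from right. Merged: [3, 4, 4]
Compare 9 vs 8: take 8 from right. Merged: [3, 4, 4, 8]
Compare 9 vs 13: take 9 from left. Merged: [3, 4, 4, 8, 9]
Compare 11 vs 13: take 11 from left. Merged: [3, 4, 4, 8, 9, 11]
Compare 15 vs 13: take 13 from right. Merged: [3, 4, 4, 8, 9, 11, 13]
Compare 15 vs 24: take 15 from left. Merged: [3, 4, 4, 8, 9, 11, 13, 15]
Append remaining from right: [24, 26, 40]. Merged: [3, 4, 4, 8, 9, 11, 13, 15, 24, 26, 40]

Final merged array: [3, 4, 4, 8, 9, 11, 13, 15, 24, 26, 40]
Total comparisons: 8

The merged array is [3, 4, 4, 8, 9, 11, 13, 15, 24, 26, 40], requiring 8 comparisons. The merge step runs in O(n) time where n is the total number of elements.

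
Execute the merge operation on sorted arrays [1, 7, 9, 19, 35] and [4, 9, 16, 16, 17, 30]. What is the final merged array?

Merging process:

Compare 1 vs 4: take 1 from left. Merged: [1]
Compare 7 vs 4: take 4 from right. Merged: [1, 4]
Compare 7 vs 9: take 7 from left. Merged: [1, 4, 7]
Compare 9 vs 9: take 9 from left. Merged: [1, 4, 7, 9]
Compare 19 vs 9: take 9 from right. Merged: [1, 4, 7, 9, 9]
Compare 19 vs 16: take 16 from right. Merged: [1, 4, 7, 9, 9, 16]
Compare 19 vs 16: take 16 from right. Merged: [1, 4, 7, 9, 9, 16, 16]
Compare 19 vs 17: take 17 from right. Merged: [1, 4, 7, 9, 9, 16, 16, 17]
Compare 19 vs 30: take 19 from left. Merged: [1, 4, 7, 9, 9, 16, 16, 17, 19]
Compare 35 vs 30: take 30 from right. Merged: [1, 4, 7, 9, 9, 16, 16, 17, 19, 30]
Append remaining from left: [35]. Merged: [1, 4, 7, 9, 9, 16, 16, 17, 19, 30, 35]

Final merged array: [1, 4, 7, 9, 9, 16, 16, 17, 19, 30, 35]
Total comparisons: 10

The merged array is [1, 4, 7, 9, 9, 16, 16, 17, 19, 30, 35], requiring 10 comparisons. The merge step runs in O(n) time where n is the total number of elements.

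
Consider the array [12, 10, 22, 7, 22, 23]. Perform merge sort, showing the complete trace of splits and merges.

Merge sort trace:

Split: [12, 10, 22, 7, 22, 23] -> [12, 10, 22] and [7, 22, 23]
  Split: [12, 10, 22] -> [12] and [10, 22]
    Split: [10, 22] -> [10] and [22]
    Merge: [10] + [22] -> [10, 22]
  Merge: [12] + [10, 22] -> [10, 12, 22]
  Split: [7, 22, 23] -> [7] and [22, 23]
    Split: [22, 23] -> [22] and [23]
    Merge: [22] + [23] -> [22, 23]
  Merge: [7] + [22, 23] -> [7, 22, 23]
Merge: [10, 12, 22] + [7, 22, 23] -> [7, 10, 12, 22, 22, 23]

Final sorted array: [7, 10, 12, 22, 22, 23]

The merge sort proceeds by recursively splitting the array and merging sorted halves.
After all merges, the sorted array is [7, 10, 12, 22, 22, 23].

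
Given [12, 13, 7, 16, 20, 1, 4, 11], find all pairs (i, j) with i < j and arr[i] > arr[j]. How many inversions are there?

Finding inversions in [12, 13, 7, 16, 20, 1, 4, 11]:

(0, 2): arr[0]=12 > arr[2]=7
(0, 5): arr[0]=12 > arr[5]=1
(0, 6): arr[0]=12 > arr[6]=4
(0, 7): arr[0]=12 > arr[7]=11
(1, 2): arr[1]=13 > arr[2]=7
(1, 5): arr[1]=13 > arr[5]=1
(1, 6): arr[1]=13 > arr[6]=4
(1, 7): arr[1]=13 > arr[7]=11
(2, 5): arr[2]=7 > arr[5]=1
(2, 6): arr[2]=7 > arr[6]=4
(3, 5): arr[3]=16 > arr[5]=1
(3, 6): arr[3]=16 > arr[6]=4
(3, 7): arr[3]=16 > arr[7]=11
(4, 5): arr[4]=20 > arr[5]=1
(4, 6): arr[4]=20 > arr[6]=4
(4, 7): arr[4]=20 > arr[7]=11

Total inversions: 16

The array has 16 inversion(s): (0,2), (0,5), (0,6), (0,7), (1,2), (1,5), (1,6), (1,7), (2,5), (2,6), (3,5), (3,6), (3,7), (4,5), (4,6), (4,7). Each pair (i,j) satisfies i < j and arr[i] > arr[j].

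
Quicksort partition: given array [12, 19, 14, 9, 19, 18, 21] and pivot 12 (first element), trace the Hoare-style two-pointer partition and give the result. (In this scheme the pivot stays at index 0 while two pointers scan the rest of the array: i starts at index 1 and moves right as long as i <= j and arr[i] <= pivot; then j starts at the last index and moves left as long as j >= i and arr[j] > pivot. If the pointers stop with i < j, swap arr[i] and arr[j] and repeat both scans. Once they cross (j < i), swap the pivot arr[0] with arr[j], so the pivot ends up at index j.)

Hoare-style two-pointer partition with pivot = 12:

Initial array: [12, 19, 14, 9, 19, 18, 21]

Pointers start at i = 1, j = 6.
i stops at index 1 (arr[1]=19 > 12), j stops at index 3 (arr[3]=9 <= 12): swap arr[1] and arr[3], array becomes [12, 9, 14, 19, 19, 18, 21]
i ends at 2, j ends at 1: the pointers have crossed (j < i), so scanning stops.

Swap pivot arr[0] with arr[1] to place pivot at position 1: [9, 12, 14, 19, 19, 18, 21]
Pivot position: 1

After partitioning with pivot 12, the array becomes [9, 12, 14, 19, 19, 18, 21]. The pivot is placed at index 1. All elements to the left of the pivot are <= 12, and all elements to the right are > 12.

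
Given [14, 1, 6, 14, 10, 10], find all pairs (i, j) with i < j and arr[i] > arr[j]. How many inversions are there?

Finding inversions in [14, 1, 6, 14, 10, 10]:

(0, 1): arr[0]=14 > arr[1]=1
(0, 2): arr[0]=14 > arr[2]=6
(0, 4): arr[0]=14 > arr[4]=10
(0, 5): arr[0]=14 > arr[5]=10
(3, 4): arr[3]=14 > arr[4]=10
(3, 5): arr[3]=14 > arr[5]=10

Total inversions: 6

The array has 6 inversion(s): (0,1), (0,2), (0,4), (0,5), (3,4), (3,5). Each pair (i,j) satisfies i < j and arr[i] > arr[j].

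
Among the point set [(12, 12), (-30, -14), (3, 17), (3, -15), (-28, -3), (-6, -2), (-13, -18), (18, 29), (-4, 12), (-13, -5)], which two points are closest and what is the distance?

Computing all pairwise distances among 10 points:

d((12, 12), (-30, -14)) = 49.3964
d((12, 12), (3, 17)) = 10.2956
d((12, 12), (3, -15)) = 28.4605
d((12, 12), (-28, -3)) = 42.72
d((12, 12), (-6, -2)) = 22.8035
d((12, 12), (-13, -18)) = 39.0512
d((12, 12), (18, 29)) = 18.0278
d((12, 12), (-4, 12)) = 16.0
d((12, 12), (-13, -5)) = 30.2324
d((-30, -14), (3, 17)) = 45.2769
d((-30, -14), (3, -15)) = 33.0151
d((-30, -14), (-28, -3)) = 11.1803
d((-30, -14), (-6, -2)) = 26.8328
d((-30, -14), (-13, -18)) = 17.4642
d((-30, -14), (18, 29)) = 64.4438
d((-30, -14), (-4, 12)) = 36.7696
d((-30, -14), (-13, -5)) = 19.2354
d((3, 17), (3, -15)) = 32.0
d((3, 17), (-28, -3)) = 36.8917
d((3, 17), (-6, -2)) = 21.0238
d((3, 17), (-13, -18)) = 38.4838
d((3, 17), (18, 29)) = 19.2094
d((3, 17), (-4, 12)) = 8.6023
d((3, 17), (-13, -5)) = 27.2029
d((3, -15), (-28, -3)) = 33.2415
d((3, -15), (-6, -2)) = 15.8114
d((3, -15), (-13, -18)) = 16.2788
d((3, -15), (18, 29)) = 46.4866
d((3, -15), (-4, 12)) = 27.8927
d((3, -15), (-13, -5)) = 18.868
d((-28, -3), (-6, -2)) = 22.0227
d((-28, -3), (-13, -18)) = 21.2132
d((-28, -3), (18, 29)) = 56.0357
d((-28, -3), (-4, 12)) = 28.3019
d((-28, -3), (-13, -5)) = 15.1327
d((-6, -2), (-13, -18)) = 17.4642
d((-6, -2), (18, 29)) = 39.2046
d((-6, -2), (-4, 12)) = 14.1421
d((-6, -2), (-13, -5)) = 7.6158 <-- minimum
d((-13, -18), (18, 29)) = 56.3028
d((-13, -18), (-4, 12)) = 31.3209
d((-13, -18), (-13, -5)) = 13.0
d((18, 29), (-4, 12)) = 27.8029
d((18, 29), (-13, -5)) = 46.0109
d((-4, 12), (-13, -5)) = 19.2354

Closest pair: (-6, -2) and (-13, -5) with distance 7.6158

The closest pair is (-6, -2) and (-13, -5) with Euclidean distance 7.6158. For 10 points, brute-force pairwise comparison is shown above. For large n, the divide-and-conquer algorithm (sort by x, recurse on halves, check the dividing strip) achieves O(n log n).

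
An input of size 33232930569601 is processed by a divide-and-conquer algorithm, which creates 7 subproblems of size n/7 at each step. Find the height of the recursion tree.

For divide and conquer with division factor 7:

Problem sizes at each level:
Level 0: 33232930569601
Level 1: 4747561509943
Level 2: 678223072849
Level 3: 96889010407
Level 4: 13841287201
Level 5: 1977326743
Level 6: 282475249
Level 7: 40353607
Level 8: 5764801
Level 9: 823543
Level 10: 117649
Level 11: 16807
Level 12: 2401
Level 13: 343
Level 14: 49
Level 15: 7
Level 16: 1

The root is level 0 and the size-1 base case is level 16 (the tree spans levels 0 through 16, i.e. 17 levels counting the root), so the depth is the number of divisions: log_7(33232930569601) = 16

The recursion tree depth is log_7(33232930569601) = 16. At each level, the problem size is divided by 7, so it takes 16 divisions to reduce to a base case of size 1. The algorithm makes 7 recursive calls at each level.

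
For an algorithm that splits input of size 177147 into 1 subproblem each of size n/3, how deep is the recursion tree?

For divide and conquer with division factor 3:

Problem sizes at each level:
Level 0: 177147
Level 1: 59049
Level 2: 19683
Level 3: 6561
Level 4: 2187
Level 5: 729
Level 6: 243
Level 7: 81
Level 8: 27
Level 9: 9
Level 10: 3
Level 11: 1

The root is level 0 and the size-1 base case is level 11 (the tree spans levels 0 through 11, i.e. 12 levels counting the root), so the depth is the number of divisions: log_3(177147) = 11

The recursion tree depth is log_3(177147) = 11. At each level, the problem size is divided by 3, so it takes 11 divisions to reduce to a base case of size 1. The algorithm makes 1 recursive call at each level.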